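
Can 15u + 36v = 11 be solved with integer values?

Step 1: Compute gcd(15, 36).
gcd(15, 36) = 3

Step 2: Check divisibility.
Does 3 divide 11? 11 = 3 x 3 + 2, so no.

By the theorem on linear Diophantine equations, 15u + 36v = 11 has integer solutions if and only if gcd(15, 36) divides 11. Since 3 does not divide 11, no solutions exist.

No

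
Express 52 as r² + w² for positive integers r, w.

We need to find integers r, w > 0 such that r² + w² = 52.
Trying r = 4: w² = 52 - 4² = 52 - 16 = 36
w = 6
Check: 4² + 6² = 16 + 36 = 52 ✓

52 = 4² + 6²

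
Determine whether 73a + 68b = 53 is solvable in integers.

Step 1: Compute gcd(73, 68).
gcd(73, 68) = 1

Step 2: Check divisibility.
Does 1 divide 53? 53 = 1 x 53, so yes.

By the theorem on linear Diophantine equations, 73a + 68b = 53 has integer solutions if and only if gcd(73, 68) divides 53. Since 1 | 53, solutions exist.

Yes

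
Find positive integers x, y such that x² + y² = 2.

Search for x with 2 - x² a perfect square.
x = 1: 2 - 1² = 2 - 1 = 1 = 1² ✓
So x = 1, y = 1.

x = 1, y = 1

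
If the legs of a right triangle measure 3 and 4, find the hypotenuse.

c² = a² + b² = 3² + 4² = 9 + 16 = 25
c = 5

5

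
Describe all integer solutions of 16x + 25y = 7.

Step 1: Compute gcd(16, 25) = 1.
Since 1 divides 7, solutions exist.

Step 2: Find a particular solution using extended Euclidean algorithm.
We get x₀ = 77, y₀ = -49.
Check: 16*77 + 25*-49 = 7 = 7 ✓

Step 3: Write the general solution.
x = 77 + (25/1)t = 77 + 25t
y = -49 - (16/1)t = -49 - 16t
for any integer t.

x = 77 + 25t, y = -49 - 16t for integer t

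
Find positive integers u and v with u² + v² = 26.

We need to find integers u, v > 0 such that u² + v² = 26.
Trying u = 1: v² = 26 - 1² = 26 - 1 = 25
v = 5
Check: 1² + 5² = 1 + 25 = 26 ✓

26 = 1² + 5²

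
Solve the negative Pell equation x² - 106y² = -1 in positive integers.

We need x² = 106y² - 1. Try successive y:
y = 1: x² = 106·1² - 1 = 105, not a perfect square
y = 2: x² = 106·2² - 1 = 423, not a perfect square
y = 3: x² = 106·3² - 1 = 953, not a perfect square
...
y = 389: x² = 106·389² - 1 = 16040025 = 4005² ✓
Check: 4005² - 106·389² = 16040025 - 16040026 = -1 ✓

x = 4005, y = 389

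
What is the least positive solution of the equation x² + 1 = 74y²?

We need x² = 74y² - 1. Try successive y:
y = 1: x² = 74·1² - 1 = 73, not a perfect square
y = 2: x² = 74·2² - 1 = 295, not a perfect square
y = 3: x² = 74·3² - 1 = 665, not a perfect square
...
y = 5: x² = 74·5² - 1 = 1849 = 43² ✓
Check: 43² - 74·5² = 1849 - 1850 = -1 ✓

x = 43, y = 5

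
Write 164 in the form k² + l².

We need to find integers k, l > 0 such that k² + l² = 164.
Trying k = 8: l² = 164 - 8² = 164 - 64 = 100
l = 10
Check: 8² + 10² = 64 + 100 = 164 ✓

164 = 8² + 10²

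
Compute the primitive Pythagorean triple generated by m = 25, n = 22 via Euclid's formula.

a = m² - n² = 25² - 22² = 625 - 484 = 141
b = 2mn = 2·25·22 = 1100
c = m² + n² = 625 + 484 = 1109
Verify: 141² + 1100² = 19881 + 1210000 = 1229881 = 1109² ✓

(141, 1100, 1109)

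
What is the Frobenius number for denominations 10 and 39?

For two coprime denominations a and b, the Frobenius number (largest value not representable as a non-negative combination) is ab - a - b.
Here gcd(10, 39) = 1, so they are coprime.
F(10, 39) = 10·39 - 10 - 39 = 390 - 49 = 341

341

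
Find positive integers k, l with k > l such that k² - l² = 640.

Factor: k² - l² = (k+l)(k-l) = 640.
We need two factors of 640 with the same parity.
Use k+l = 320 and k-l = 2 (product 320·2 = 640).
Adding: 2k = 322, so k = 161.
Subtracting: 2l = 318, so l = 159.
Check: 161² - 159² = 25921 - 25281 = 640 ✓

k = 161, l = 159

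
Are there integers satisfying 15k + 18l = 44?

Step 1: Compute gcd(15, 18).
gcd(15, 18) = 3

Step 2: Check divisibility.
Does 3 divide 44? 44 = 3 x 14 + 2, so no.

By the theorem on linear Diophantine equations, 15k + 18l = 44 has integer solutions if and only if gcd(15, 18) divides 44. Since 3 does not divide 44, no solutions exist.

No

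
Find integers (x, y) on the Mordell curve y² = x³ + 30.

Try small integer x values and check whether x³ + 30 is a perfect square.
x = 19: x³ + 30 = 19³ + 30 = 6859 + 30 = 6889
Is 6889 a perfect square? 83² = 6889 ✓
So (x, y) = (19, 83) is a solution.

x = 19, y = 83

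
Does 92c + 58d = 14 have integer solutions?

Step 1: Compute gcd(92, 58).
gcd(92, 58) = 2

Step 2: Check divisibility.
Does 2 divide 14? 14 = 2 x 7, so yes.

By the theorem on linear Diophantine equations, 92c + 58d = 14 has integer solutions if and only if gcd(92, 58) divides 14. Since 2 | 14, solutions exist.

Yes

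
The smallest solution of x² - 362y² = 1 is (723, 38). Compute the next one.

Solutions to x² - Dy² = 1 are generated by powers of (x₀ + y₀√D).
The next solution satisfies x₁ + y₁√362 = (x₀ + y₀√362)², giving:
x₁ = x₀² + 362y₀² = 723² + 362·38² = 522729 + 522728 = 1045457
y₁ = 2x₀y₀ = 2·723·38 = 54948

Verify: 1045457² - 362·54948² = 1092980338849 - 1092980338848 = 1 ✓

x = 1045457, y = 54948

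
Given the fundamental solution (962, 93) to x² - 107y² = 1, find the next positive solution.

Solutions to x² - Dy² = 1 are generated by powers of (x₀ + y₀√D).
The next solution satisfies x₁ + y₁√107 = (x₀ + y₀√107)², giving:
x₁ = x₀² + 107y₀² = 962² + 107·93² = 925444 + 925443 = 1850887
y₁ = 2x₀y₀ = 2·962·93 = 178932

Verify: 1850887² - 107·178932² = 3425782686769 - 3425782686768 = 1 ✓

x = 1850887, y = 178932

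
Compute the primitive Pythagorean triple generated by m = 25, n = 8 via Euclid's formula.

a = m² - n² = 25² - 8² = 625 - 64 = 561
b = 2mn = 2·25·8 = 400
c = m² + n² = 625 + 64 = 689
Verify: 561² + 400² = 314721 + 160000 = 474721 = 689² ✓

(561, 400, 689)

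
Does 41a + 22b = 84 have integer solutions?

Step 1: Compute gcd(41, 22).
gcd(41, 22) = 1

Step 2: Check divisibility.
Does 1 divide 84? 84 = 1 x 84, so yes.

By the theorem on linear Diophantine equations, 41a + 22b = 84 has integer solutions if and only if gcd(41, 22) divides 84. Since 1 | 84, solutions exist.

Yes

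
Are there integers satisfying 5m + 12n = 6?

Step 1: Compute gcd(5, 12).
gcd(5, 12) = 1

Step 2: Check divisibility.
Does 1 divide 6? 6 = 1 x 6, so yes.

By the theorem on linear Diophantine equations, 5m + 12n = 6 has integer solutions if and only if gcd(5, 12) divides 6. Since 1 | 6, solutions exist.

Yes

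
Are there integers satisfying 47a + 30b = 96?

Step 1: Compute gcd(47, 30).
gcd(47, 30) = 1

Step 2: Check divisibility.
Does 1 divide 96? 96 = 1 x 96, so yes.

By the theorem on linear Diophantine equations, 47a + 30b = 96 has integer solutions if and only if gcd(47, 30) divides 96. Since 1 | 96, solutions exist.

Yes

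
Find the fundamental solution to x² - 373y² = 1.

We seek the smallest positive integers (x, y) with x² - 373y² = 1, i.e., x² = 373y² + 1.
Try successive y values:
y = 1: x² = 373·1² + 1 = 374, not a perfect square
y = 2: x² = 373·2² + 1 = 1493, not a perfect square
y = 3: x² = 373·3² + 1 = 3358, not a perfect square
... continuing the search (or via continued fractions) ...
y = 2712540: x² = 373·2712540² + 1 = 2744486722846801, x = 52387849 ✓

Verify: 52387849² - 373·2712540² = 2744486722846801 - 2744486722846800 = 1 ✓

x = 52387849, y = 2712540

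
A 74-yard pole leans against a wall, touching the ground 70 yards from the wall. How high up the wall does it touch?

The ladder, wall, and ground form a right triangle with hypotenuse 74 and one leg 70.
By the Pythagorean theorem: h² = 74² - 70² = 5476 - 4900 = 576
h = √576 = 24 yards

24 yards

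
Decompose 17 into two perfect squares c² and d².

We need to find integers c, d > 0 such that c² + d² = 17.
Trying c = 1: d² = 17 - 1² = 17 - 1 = 16
d = 4
Check: 1² + 4² = 1 + 16 = 17 ✓

17 = 1² + 4²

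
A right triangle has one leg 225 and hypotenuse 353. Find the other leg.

b² = c² - a² = 124609 - 50625 = 73984
b = 272

272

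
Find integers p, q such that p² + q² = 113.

We need to find integers p, q > 0 such that p² + q² = 113.
Trying p = 7: q² = 113 - 7² = 113 - 49 = 64
q = 8
Check: 7² + 8² = 49 + 64 = 113 ✓

113 = 7² + 8²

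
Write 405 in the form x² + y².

We need to find integers x, y > 0 such that x² + y² = 405.
Trying x = 9: y² = 405 - 9² = 405 - 81 = 324
y = 18
Check: 9² + 18² = 81 + 324 = 405 ✓

405 = 9² + 18²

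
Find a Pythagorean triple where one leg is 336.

We need the other leg and hypotenuse such that 336² + x² = c².
Take x = 527, c = 625: 336² + 527² = 112896 + 277729 = 390625 = 625² ✓
Triple: (527, 336, 625)

(527, 336, 625)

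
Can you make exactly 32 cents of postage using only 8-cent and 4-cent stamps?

We need non-negative x, y with 8x + 4y = 32.
gcd(8, 4) = 4 divides 32, so integer solutions exist.
Search for a non-negative one: x = 0 gives 4y = 32 - 0 = 32, so y = 8.
Check: 8·0 + 4·8 = 32 ✓

Yes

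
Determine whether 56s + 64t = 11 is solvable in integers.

Step 1: Compute gcd(56, 64).
gcd(56, 64) = 8

Step 2: Check divisibility.
Does 8 divide 11? 11 = 8 x 1 + 3, so no.

By the theorem on linear Diophantine equations, 56s + 64t = 11 has integer solutions if and only if gcd(56, 64) divides 11. Since 8 does not divide 11, no solutions exist.

No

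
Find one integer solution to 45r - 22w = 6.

Step 1: Check solvability.
gcd(45, 22) = 1
Since 1 divides 6, solutions exist.

Step 2: Apply extended Euclidean algorithm to find gcd.
We find integers such that 45*x0 + 22*y0 = 1

Step 3: Scale the particular solution.
Multiply by 6/1 = 6:
r = 6, w = 12

Step 4: Verify.
45*(6) - 22*(12) = 6 = 6 ✓

r = 6, w = 12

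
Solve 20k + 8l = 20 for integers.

Step 1: Check solvability.
gcd(20, 8) = 4
Since 4 divides 20, solutions exist.

Step 2: Apply extended Euclidean algorithm to find gcd.
We find integers such that 20*x0 + 8*y0 = 4

Step 3: Scale the particular solution.
Multiply by 20/4 = 5:
k = 5, l = -10

Step 4: Verify.
20*(5) + 8*(-10) = 20 = 20 ✓

k = 5, l = -10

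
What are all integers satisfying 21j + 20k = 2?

Step 1: Compute gcd(21, 20) = 1.
Since 1 divides 2, solutions exist.

Step 2: Find a particular solution using extended Euclidean algorithm.
We get j₀ = 2, k₀ = -2.
Check: 21*2 + 20*-2 = 2 = 2 ✓

Step 3: Write the general solution.
j = 2 + (20/1)t = 2 + 20t
k = -2 - (21/1)t = -2 - 21t
for any integer t.

j = 2 + 20t, k = -2 - 21t for integer t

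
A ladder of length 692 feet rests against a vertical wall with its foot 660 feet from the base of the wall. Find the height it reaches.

The ladder, wall, and ground form a right triangle with hypotenuse 692 and one leg 660.
By the Pythagorean theorem: h² = 692² - 660² = 478864 - 435600 = 43264
h = √43264 = 208 feet

208 feet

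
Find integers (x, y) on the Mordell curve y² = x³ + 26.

Try small integer x values and check whether x³ + 26 is a perfect square.
x = -1: x³ + 26 = -1³ + 26 = -1 + 26 = 25
Is 25 a perfect square? 5² = 25 ✓
So (x, y) = (-1, 5) is a solution.

x = -1, y = 5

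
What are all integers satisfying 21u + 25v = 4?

Step 1: Compute gcd(21, 25) = 1.
Since 1 divides 4, solutions exist.

Step 2: Find a particular solution using extended Euclidean algorithm.
We get u₀ = 24, v₀ = -20.
Check: 21*24 + 25*-20 = 4 = 4 ✓

Step 3: Write the general solution.
u = 24 + (25/1)t = 24 + 25t
v = -20 - (21/1)t = -20 - 21t
for any integer t.

u = 24 + 25t, v = -20 - 21t for integer t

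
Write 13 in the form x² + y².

We need to find integers x, y > 0 such that x² + y² = 13.
Trying x = 2: y² = 13 - 2² = 13 - 4 = 9
y = 3
Check: 2² + 3² = 4 + 9 = 13 ✓

13 = 2² + 3²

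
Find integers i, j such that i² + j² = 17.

We need to find integers i, j > 0 such that i² + j² = 17.
Trying i = 1: j² = 17 - 1² = 17 - 1 = 16
j = 4
Check: 1² + 4² = 1 + 16 = 17 ✓

17 = 1² + 4²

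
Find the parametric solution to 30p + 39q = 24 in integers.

Step 1: Compute gcd(30, 39) = 3.
Since 3 divides 24, solutions exist.

Step 2: Find a particular solution using extended Euclidean algorithm.
We get p₀ = 32, q₀ = -24.
Check: 30*32 + 39*-24 = 24 = 24 ✓

Step 3: Write the general solution.
p = 32 + (39/3)t = 32 + 13t
q = -24 - (30/3)t = -24 - 10t
for any integer t.

p = 32 + 13t, q = -24 - 10t for integer t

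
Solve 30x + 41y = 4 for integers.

Step 1: Check solvability.
gcd(30, 41) = 1
Since 1 divides 4, solutions exist.

Step 2: Apply extended Euclidean algorithm to find gcd.
We find integers such that 30*x0 + 41*y0 = 1

Step 3: Scale the particular solution.
Multiply by 4/1 = 4:
x = -60, y = 44

Step 4: Verify.
30*(-60) + 41*(44) = 4 = 4 ✓

x = -60, y = 44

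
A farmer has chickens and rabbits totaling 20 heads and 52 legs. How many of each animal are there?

Let c = chickens, r = rabbits.
Heads: c + r = 20
Legs: 2c + 4r = 52
From the first equation, c = 20 - r. Substitute:
2(20 - r) + 4r = 52
40 + 2r = 52
r = (52 - 40)/2 = 6
c = 20 - 6 = 14

Chickens: 14, Rabbits: 6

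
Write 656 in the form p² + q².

We need to find integers p, q > 0 such that p² + q² = 656.
Trying p = 16: q² = 656 - 16² = 656 - 256 = 400
q = 20
Check: 16² + 20² = 256 + 400 = 656 ✓

656 = 16² + 20²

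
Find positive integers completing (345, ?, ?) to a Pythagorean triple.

We need the other leg and hypotenuse such that 345² + x² = c².
Take x = 152, c = 377: 345² + 152² = 119025 + 23104 = 142129 = 377² ✓
Triple: (345, 152, 377)

(345, 152, 377)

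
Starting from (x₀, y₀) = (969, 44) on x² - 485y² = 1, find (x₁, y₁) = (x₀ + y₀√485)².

Solutions to x² - Dy² = 1 are generated by powers of (x₀ + y₀√D).
The next solution satisfies x₁ + y₁√485 = (x₀ + y₀√485)², giving:
x₁ = x₀² + 485y₀² = 969² + 485·44² = 938961 + 938960 = 1877921
y₁ = 2x₀y₀ = 2·969·44 = 85272

Verify: 1877921² - 485·85272² = 3526587282241 - 3526587282240 = 1 ✓

x = 1877921, y = 85272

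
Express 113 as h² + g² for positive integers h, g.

We need to find integers h, g > 0 such that h² + g² = 113.
Trying h = 7: g² = 113 - 7² = 113 - 49 = 64
g = 8
Check: 7² + 8² = 49 + 64 = 113 ✓

113 = 7² + 8²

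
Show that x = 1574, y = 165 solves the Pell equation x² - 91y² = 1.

Compute x² = 1574² = 2477476
Compute 91y² = 91·165² = 91·27225 = 2477475
x² - 91y² = 2477476 - 2477475 = 1
Since this equals 1, (1574, 165) is a solution.

Yes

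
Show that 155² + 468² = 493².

Compute a² + b² = 155² + 468² = 24025 + 219024 = 243049
Compute c² = 493² = 243049
Since 243049 = 243049, confirmed.

Yes, it is a Pythagorean triple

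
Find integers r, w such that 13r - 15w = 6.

Step 1: Check solvability.
gcd(13, 15) = 1
Since 1 divides 6, solutions exist.

Step 2: Apply extended Euclidean algorithm to find gcd.
We find integers such that 13*x0 + 15*y0 = 1

Step 3: Scale the particular solution.
Multiply by 6/1 = 6:
r = 42, w = 36

Step 4: Verify.
13*(42) - 15*(36) = 6 = 6 ✓

r = 42, w = 36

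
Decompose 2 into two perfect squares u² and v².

We need to find integers u, v > 0 such that u² + v² = 2.
Trying u = 1: v² = 2 - 1² = 2 - 1 = 1
v = 1
Check: 1² + 1² = 1 + 1 = 2 ✓

2 = 1² + 1²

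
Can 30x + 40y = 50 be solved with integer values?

Step 1: Compute gcd(30, 40).
gcd(30, 40) = 10

Step 2: Check divisibility.
Does 10 divide 50? 50 = 10 x 5, so yes.

By the theorem on linear Diophantine equations, 30x + 40y = 50 has integer solutions if and only if gcd(30, 40) divides 50. Since 10 | 50, solutions exist.

Yes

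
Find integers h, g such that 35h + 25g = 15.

Step 1: Check solvability.
gcd(35, 25) = 5
Since 5 divides 15, solutions exist.

Step 2: Apply extended Euclidean algorithm to find gcd.
We find integers such that 35*x0 + 25*y0 = 5

Step 3: Scale the particular solution.
Multiply by 15/5 = 3:
h = -6, g = 9

Step 4: Verify.
35*(-6) + 25*(9) = 15 = 15 ✓

h = -6, g = 9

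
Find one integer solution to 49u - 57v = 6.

Step 1: Check solvability.
gcd(49, 57) = 1
Since 1 divides 6, solutions exist.

Step 2: Apply extended Euclidean algorithm to find gcd.
We find integers such that 49*x0 + 57*y0 = 1

Step 3: Scale the particular solution.
Multiply by 6/1 = 6:
u = 42, v = 36

Step 4: Verify.
49*(42) - 57*(36) = 6 = 6 ✓

u = 42, v = 36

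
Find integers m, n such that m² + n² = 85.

We need to find integers m, n > 0 such that m² + n² = 85.
Trying m = 2: n² = 85 - 2² = 85 - 4 = 81
n = 9
Check: 2² + 9² = 4 + 81 = 85 ✓

85 = 2² + 9²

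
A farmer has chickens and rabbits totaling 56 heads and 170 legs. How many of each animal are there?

Let c = chickens, r = rabbits.
Heads: c + r = 56
Legs: 2c + 4r = 170
From the first equation, c = 56 - r. Substitute:
2(56 - r) + 4r = 170
112 + 2r = 170
r = (170 - 112)/2 = 29
c = 56 - 29 = 27

Chickens: 27, Rabbits: 29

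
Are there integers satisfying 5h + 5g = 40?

Step 1: Compute gcd(5, 5).
gcd(5, 5) = 5

Step 2: Check divisibility.
Does 5 divide 40? 40 = 5 x 8, so yes.

By the theorem on linear Diophantine equations, 5h + 5g = 40 has integer solutions if and only if gcd(5, 5) divides 40. Since 5 | 40, solutions exist.

Yes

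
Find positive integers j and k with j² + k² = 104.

We need to find integers j, k > 0 such that j² + k² = 104.
Trying j = 2: k² = 104 - 2² = 104 - 4 = 100
k = 10
Check: 2² + 10² = 4 + 100 = 104 ✓

104 = 2² + 10²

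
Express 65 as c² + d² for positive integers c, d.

We need to find integers c, d > 0 such that c² + d² = 65.
Trying c = 1: d² = 65 - 1² = 65 - 1 = 64
d = 8
Check: 1² + 8² = 1 + 64 = 65 ✓

65 = 1² + 8²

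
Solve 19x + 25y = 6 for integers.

Step 1: Check solvability.
gcd(19, 25) = 1
Since 1 divides 6, solutions exist.

Step 2: Apply extended Euclidean algorithm to find gcd.
We find integers such that 19*x0 + 25*y0 = 1

Step 3: Scale the particular solution.
Multiply by 6/1 = 6:
x = 24, y = -18

Step 4: Verify.
19*(24) + 25*(-18) = 6 = 6 ✓

x = 24, y = -18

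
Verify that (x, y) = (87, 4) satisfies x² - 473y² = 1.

Compute x² = 87² = 7569
Compute 473y² = 473·4² = 473·16 = 7568
x² - 473y² = 7569 - 7568 = 1
Since this equals 1, (87, 4) is a solution.

Yes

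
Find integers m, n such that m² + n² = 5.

We need to find integers m, n > 0 such that m² + n² = 5.
Trying m = 1: n² = 5 - 1² = 5 - 1 = 4
n = 2
Check: 1² + 2² = 1 + 4 = 5 ✓

5 = 1² + 2²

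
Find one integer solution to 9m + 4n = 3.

Step 1: Check solvability.
gcd(9, 4) = 1
Since 1 divides 3, solutions exist.

Step 2: Apply extended Euclidean algorithm to find gcd.
We find integers such that 9*x0 + 4*y0 = 1

Step 3: Scale the particular solution.
Multiply by 3/1 = 3:
m = 3, n = -6

Step 4: Verify.
9*(3) + 4*(-6) = 3 = 3 ✓

m = 3, n = -6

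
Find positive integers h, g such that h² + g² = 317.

Search for h with 317 - h² a perfect square.
h = 11: 317 - 11² = 317 - 121 = 196 = 14² ✓
So h = 11, g = 14.

h = 11, g = 14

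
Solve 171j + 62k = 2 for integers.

Step 1: Check solvability.
gcd(171, 62) = 1
Since 1 divides 2, solutions exist.

Step 2: Apply extended Euclidean algorithm to find gcd.
We find integers such that 171*x0 + 62*y0 = 1

Step 3: Scale the particular solution.
Multiply by 2/1 = 2:
j = -58, k = 160

Step 4: Verify.
171*(-58) + 62*(160) = 2 = 2 ✓

j = -58, k = 160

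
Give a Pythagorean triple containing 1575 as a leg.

We need the other leg and hypotenuse such that 1575² + x² = c².
Take x = 1904, c = 2471: 1575² + 1904² = 2480625 + 3625216 = 6105841 = 2471² ✓
Triple: (1575, 1904, 2471)

(1575, 1904, 2471)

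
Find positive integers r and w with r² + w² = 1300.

We need to find integers r, w > 0 such that r² + w² = 1300.
Trying r = 2: w² = 1300 - 2² = 1300 - 4 = 1296
w = 36
Check: 2² + 36² = 4 + 1296 = 1300 ✓

1300 = 2² + 36²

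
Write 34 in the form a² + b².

We need to find integers a, b > 0 such that a² + b² = 34.
Trying a = 3: b² = 34 - 3² = 34 - 9 = 25
b = 5
Check: 3² + 5² = 9 + 25 = 34 ✓

34 = 3² + 5²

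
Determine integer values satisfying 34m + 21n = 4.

Step 1: Check solvability.
gcd(34, 21) = 1
Since 1 divides 4, solutions exist.

Step 2: Apply extended Euclidean algorithm to find gcd.
We find integers such that 34*x0 + 21*y0 = 1

Step 3: Scale the particular solution.
Multiply by 4/1 = 4:
m = -32, n = 52

Step 4: Verify.
34*(-32) + 21*(52) = 4 = 4 ✓

m = -32, n = 52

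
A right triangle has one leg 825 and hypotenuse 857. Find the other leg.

b² = c² - a² = 734449 - 680625 = 53824
b = 232

232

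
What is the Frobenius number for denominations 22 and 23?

For two coprime denominations a and b, the Frobenius number (largest value not representable as a non-negative combination) is ab - a - b.
Here gcd(22, 23) = 1, so they are coprime.
F(22, 23) = 22·23 - 22 - 23 = 506 - 45 = 461

461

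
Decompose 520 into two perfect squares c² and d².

We need to find integers c, d > 0 such that c² + d² = 520.
Trying c = 6: d² = 520 - 6² = 520 - 36 = 484
d = 22
Check: 6² + 22² = 36 + 484 = 520 ✓

520 = 6² + 22²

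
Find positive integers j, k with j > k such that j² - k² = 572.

Factor: j² - k² = (j+k)(j-k) = 572.
We need two factors of 572 with the same parity.
Use j+k = 286 and j-k = 2 (product 286·2 = 572).
Adding: 2j = 288, so j = 144.
Subtracting: 2k = 284, so k = 142.
Check: 144² - 142² = 20736 - 20164 = 572 ✓

j = 144, k = 142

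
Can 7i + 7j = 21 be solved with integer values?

Step 1: Compute gcd(7, 7).
gcd(7, 7) = 7

Step 2: Check divisibility.
Does 7 divide 21? 21 = 7 x 3, so yes.

By the theorem on linear Diophantine equations, 7i + 7j = 21 has integer solutions if and only if gcd(7, 7) divides 21. Since 7 | 21, solutions exist.

Yes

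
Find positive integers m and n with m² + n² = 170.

We need to find integers m, n > 0 such that m² + n² = 170.
Trying m = 1: n² = 170 - 1² = 170 - 1 = 169
n = 13
Check: 1² + 13² = 1 + 169 = 170 ✓

170 = 1² + 13²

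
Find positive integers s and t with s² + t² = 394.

We need to find integers s, t > 0 such that s² + t² = 394.
Trying s = 13: t² = 394 - 13² = 394 - 169 = 225
t = 15
Check: 13² + 15² = 169 + 225 = 394 ✓

394 = 13² + 15²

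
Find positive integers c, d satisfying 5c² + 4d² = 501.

Try small values of c and check whether (501 - 5c²)/4 is a perfect square.
c = 7: 5·7² = 245, so 4d² = 501 - 245 = 256, giving d² = 64, d = 8.
Check: 5·7² + 4·8² = 245 + 256 = 501 ✓

c = 7, d = 8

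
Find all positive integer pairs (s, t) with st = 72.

The positive divisors of 72 are: 1, 2, 3, 4, 6, 8, 9, 12, 18, 24, 36, 72.
Each divisor d gives the pair (d, 72/d):
(1, 72), (2, 36), (3, 24), (4, 18), (6, 12), (8, 9), (9, 8), (12, 6), (18, 4), (24, 3), (36, 2), (72, 1)

(1, 72), (2, 36), (3, 24), (4, 18), (6, 12), (8, 9), (9, 8), (12, 6), (18, 4), (24, 3), (36, 2), (72, 1)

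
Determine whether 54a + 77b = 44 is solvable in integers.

Step 1: Compute gcd(54, 77).
gcd(54, 77) = 1

Step 2: Check divisibility.
Does 1 divide 44? 44 = 1 x 44, so yes.

By the theorem on linear Diophantine equations, 54a + 77b = 44 has integer solutions if and only if gcd(54, 77) divides 44. Since 1 | 44, solutions exist.

Yes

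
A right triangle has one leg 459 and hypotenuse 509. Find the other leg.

b² = c² - a² = 259081 - 210681 = 48400
b = 220

220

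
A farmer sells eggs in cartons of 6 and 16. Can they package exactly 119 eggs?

We need non-negative a, b with 6a + 16b = 119.
gcd(6, 16) = 2, and 2 does not divide 119.
No integer solutions exist.

No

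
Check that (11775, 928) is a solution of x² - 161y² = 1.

Compute x² = 11775² = 138650625
Compute 161y² = 161·928² = 161·861184 = 138650624
x² - 161y² = 138650625 - 138650624 = 1
Since this equals 1, (11775, 928) is a solution.

Yes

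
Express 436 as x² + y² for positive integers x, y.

We need to find integers x, y > 0 such that x² + y² = 436.
Trying x = 6: y² = 436 - 6² = 436 - 36 = 400
y = 20
Check: 6² + 20² = 36 + 400 = 436 ✓

436 = 6² + 20²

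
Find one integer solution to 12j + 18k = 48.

Step 1: Check solvability.
gcd(12, 18) = 6
Since 6 divides 48, solutions exist.

Step 2: Apply extended Euclidean algorithm to find gcd.
We find integers such that 12*x0 + 18*y0 = 6

Step 3: Scale the particular solution.
Multiply by 48/6 = 8:
j = -8, k = 8

Step 4: Verify.
12*(-8) + 18*(8) = 48 = 48 ✓

j = -8, k = 8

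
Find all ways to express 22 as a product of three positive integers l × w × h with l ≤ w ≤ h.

Iterate l from 1 to ⌊22^(1/3)⌋. For each l dividing 22, iterate w ≥ l with w dividing 22/l, and set h = 22/(l·w).
Triples found (2): (1×1×22), (1×2×11)

(1×1×22), (1×2×11)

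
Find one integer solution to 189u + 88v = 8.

Step 1: Check solvability.
gcd(189, 88) = 1
Since 1 divides 8, solutions exist.

Step 2: Apply extended Euclidean algorithm to find gcd.
We find integers such that 189*x0 + 88*y0 = 1

Step 3: Scale the particular solution.
Multiply by 8/1 = 8:
u = -216, v = 464

Step 4: Verify.
189*(-216) + 88*(464) = 8 = 8 ✓

u = -216, v = 464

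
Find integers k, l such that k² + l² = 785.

We need to find integers k, l > 0 such that k² + l² = 785.
Trying k = 1: l² = 785 - 1² = 785 - 1 = 784
l = 28
Check: 1² + 28² = 1 + 784 = 785 ✓

785 = 1² + 28²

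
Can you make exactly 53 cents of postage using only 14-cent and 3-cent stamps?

We need non-negative x, y with 14x + 3y = 53.
gcd(14, 3) = 1 divides 53, so integer solutions exist.
Search for a non-negative one: x = 1 gives 3y = 53 - 14 = 39, so y = 13.
Check: 14·1 + 3·13 = 53 ✓

Yes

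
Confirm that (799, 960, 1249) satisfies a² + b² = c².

Compute a² + b² = 799² + 960² = 638401 + 921600 = 1560001
Compute c² = 1249² = 1560001
Since 1560001 = 1560001, confirmed.

Yes, it is a Pythagorean triple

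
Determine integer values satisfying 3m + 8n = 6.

Step 1: Check solvability.
gcd(3, 8) = 1
Since 1 divides 6, solutions exist.

Step 2: Apply extended Euclidean algorithm to find gcd.
We find integers such that 3*x0 + 8*y0 = 1

Step 3: Scale the particular solution.
Multiply by 6/1 = 6:
m = 18, n = -6

Step 4: Verify.
3*(18) + 8*(-6) = 6 = 6 ✓

m = 18, n = -6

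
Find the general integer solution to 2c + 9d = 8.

Step 1: Compute gcd(2, 9) = 1.
Since 1 divides 8, solutions exist.

Step 2: Find a particular solution using extended Euclidean algorithm.
We get c₀ = -32, d₀ = 8.
Check: 2*-32 + 9*8 = 8 = 8 ✓

Step 3: Write the general solution.
c = -32 + (9/1)t = -32 + 9t
d = 8 - (2/1)t = 8 - 2t
for any integer t.

c = -32 + 9t, d = 8 - 2t for integer t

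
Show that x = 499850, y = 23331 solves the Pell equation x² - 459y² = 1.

Compute x² = 499850² = 249850022500
Compute 459y² = 459·23331² = 459·544335561 = 249850022499
x² - 459y² = 249850022500 - 249850022499 = 1
Since this equals 1, (499850, 23331) is a solution.

Yes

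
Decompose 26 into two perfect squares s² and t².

We need to find integers s, t > 0 such that s² + t² = 26.
Trying s = 1: t² = 26 - 1² = 26 - 1 = 25
t = 5
Check: 1² + 5² = 1 + 25 = 26 ✓

26 = 1² + 5²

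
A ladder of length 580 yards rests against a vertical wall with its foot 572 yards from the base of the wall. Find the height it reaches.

The ladder, wall, and ground form a right triangle with hypotenuse 580 and one leg 572.
By the Pythagorean theorem: h² = 580² - 572² = 336400 - 327184 = 9216
h = √9216 = 96 yards

96 yards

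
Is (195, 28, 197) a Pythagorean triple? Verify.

Compute a² + b² = 195² + 28² = 38025 + 784 = 38809
Compute c² = 197² = 38809
Since 38809 = 38809, confirmed.

Yes, it is a Pythagorean triple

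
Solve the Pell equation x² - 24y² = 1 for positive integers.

We seek the smallest positive integers (x, y) with x² - 24y² = 1, i.e., x² = 24y² + 1.
Try successive y values:
y = 1: x² = 24·1² + 1 = 25, x = 5 ✓

Verify: 5² - 24·1² = 25 - 24 = 1 ✓

x = 5, y = 1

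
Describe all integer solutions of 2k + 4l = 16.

Step 1: Compute gcd(2, 4) = 2.
Since 2 divides 16, solutions exist.

Step 2: Find a particular solution using extended Euclidean algorithm.
We get k₀ = 8, l₀ = 0.
Check: 2*8 + 4*0 = 16 = 16 ✓

Step 3: Write the general solution.
k = 8 + (4/2)t = 8 + 2t
l = 0 - (2/2)t = 0 - 1t
for any integer t.

k = 8 + 2t, l = 0 - 1t for integer t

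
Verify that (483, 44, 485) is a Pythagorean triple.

Compute a² + b²:
483² + 44² = 233289 + 1936 = 235225
Compute c²:
485² = 235225
Since 235225 = 235225, it is a Pythagorean triple.

Yes, it is a Pythagorean triple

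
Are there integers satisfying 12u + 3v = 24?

Step 1: Compute gcd(12, 3).
gcd(12, 3) = 3

Step 2: Check divisibility.
Does 3 divide 24? 24 = 3 x 8, so yes.

By the theorem on linear Diophantine equations, 12u + 3v = 24 has integer solutions if and only if gcd(12, 3) divides 24. Since 3 | 24, solutions exist.

Yes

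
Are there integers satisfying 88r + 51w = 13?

Step 1: Compute gcd(88, 51).
gcd(88, 51) = 1

Step 2: Check divisibility.
Does 1 divide 13? 13 = 1 x 13, so yes.

By the theorem on linear Diophantine equations, 88r + 51w = 13 has integer solutions if and only if gcd(88, 51) divides 13. Since 1 | 13, solutions exist.

Yes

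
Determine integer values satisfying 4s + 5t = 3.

Step 1: Check solvability.
gcd(4, 5) = 1
Since 1 divides 3, solutions exist.

Step 2: Apply extended Euclidean algorithm to find gcd.
We find integers such that 4*x0 + 5*y0 = 1

Step 3: Scale the particular solution.
Multiply by 3/1 = 3:
s = -3, t = 3

Step 4: Verify.
4*(-3) + 5*(3) = 3 = 3 ✓

s = -3, t = 3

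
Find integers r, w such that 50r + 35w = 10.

Step 1: Check solvability.
gcd(50, 35) = 5
Since 5 divides 10, solutions exist.

Step 2: Apply extended Euclidean algorithm to find gcd.
We find integers such that 50*x0 + 35*y0 = 5

Step 3: Scale the particular solution.
Multiply by 10/5 = 2:
r = -4, w = 6

Step 4: Verify.
50*(-4) + 35*(6) = 10 = 10 ✓

r = -4, w = 6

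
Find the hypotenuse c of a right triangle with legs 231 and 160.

c² = a² + b² = 231² + 160² = 53361 + 25600 = 78961
c = 281

281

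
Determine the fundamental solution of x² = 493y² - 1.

We need x² = 493y² - 1. Try successive y:
y = 1: x² = 493·1² - 1 = 492, not a perfect square
y = 2: x² = 493·2² - 1 = 1971, not a perfect square
y = 3: x² = 493·3² - 1 = 4436, not a perfect square
...
y = 30805: x² = 493·30805² - 1 = 467831376324 = 683982² ✓
Check: 683982² - 493·30805² = 467831376324 - 467831376325 = -1 ✓

x = 683982, y = 30805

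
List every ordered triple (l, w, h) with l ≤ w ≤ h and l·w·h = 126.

Iterate l from 1 to ⌊126^(1/3)⌋. For each l dividing 126, iterate w ≥ l with w dividing 126/l, and set h = 126/(l·w).
Triples found (10): (1×1×126), (1×2×63), (1×3×42), (1×6×21), (1×7×18), (1×9×14), (2×3×21), (2×7×9), (3×3×14), (3×6×7)

(1×1×126), (1×2×63), (1×3×42), (1×6×21), (1×7×18), (1×9×14), (2×3×21), (2×7×9), (3×3×14), (3×6×7)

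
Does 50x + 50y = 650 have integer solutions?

Step 1: Compute gcd(50, 50).
gcd(50, 50) = 50

Step 2: Check divisibility.
Does 50 divide 650? 650 = 50 x 13, so yes.

By the theorem on linear Diophantine equations, 50x + 50y = 650 has integer solutions if and only if gcd(50, 50) divides 650. Since 50 | 650, solutions exist.

Yes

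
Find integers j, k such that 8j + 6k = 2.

Step 1: Check solvability.
gcd(8, 6) = 2
Since 2 divides 2, solutions exist.

Step 2: Apply extended Euclidean algorithm to find gcd.
We find integers such that 8*x0 + 6*y0 = 2

Step 3: Scale the particular solution.
Multiply by 2/2 = 1:
j = 1, k = -1

Step 4: Verify.
8*(1) + 6*(-1) = 2 = 2 ✓

j = 1, k = -1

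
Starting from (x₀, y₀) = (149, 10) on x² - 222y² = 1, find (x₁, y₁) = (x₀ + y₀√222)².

Solutions to x² - Dy² = 1 are generated by powers of (x₀ + y₀√D).
The next solution satisfies x₁ + y₁√222 = (x₀ + y₀√222)², giving:
x₁ = x₀² + 222y₀² = 149² + 222·10² = 22201 + 22200 = 44401
y₁ = 2x₀y₀ = 2·149·10 = 2980

Verify: 44401² - 222·2980² = 1971448801 - 1971448800 = 1 ✓

x = 44401, y = 2980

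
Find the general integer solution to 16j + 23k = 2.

Step 1: Compute gcd(16, 23) = 1.
Since 1 divides 2, solutions exist.

Step 2: Find a particular solution using extended Euclidean algorithm.
We get j₀ = -20, k₀ = 14.
Check: 16*-20 + 23*14 = 2 = 2 ✓

Step 3: Write the general solution.
j = -20 + (23/1)t = -20 + 23t
k = 14 - (16/1)t = 14 - 16t
for any integer t.

j = -20 + 23t, k = 14 - 16t for integer t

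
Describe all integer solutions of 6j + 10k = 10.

Step 1: Compute gcd(6, 10) = 2.
Since 2 divides 10, solutions exist.

Step 2: Find a particular solution using extended Euclidean algorithm.
We get j₀ = 10, k₀ = -5.
Check: 6*10 + 10*-5 = 10 = 10 ✓

Step 3: Write the general solution.
j = 10 + (10/2)t = 10 + 5t
k = -5 - (6/2)t = -5 - 3t
for any integer t.

j = 10 + 5t, k = -5 - 3t for integer t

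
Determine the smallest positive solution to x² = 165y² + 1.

We seek the smallest positive integers (x, y) with x² - 165y² = 1, i.e., x² = 165y² + 1.
Try successive y values:
y = 1: x² = 165·1² + 1 = 166, not a perfect square
y = 2: x² = 165·2² + 1 = 661, not a perfect square
y = 3: x² = 165·3² + 1 = 1486, not a perfect square
... continuing the search (or via continued fractions) ...
y = 84: x² = 165·84² + 1 = 1164241, x = 1079 ✓

Verify: 1079² - 165·84² = 1164241 - 1164240 = 1 ✓

x = 1079, y = 84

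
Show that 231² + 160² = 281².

Compute a² + b²:
231² + 160² = 53361 + 25600 = 78961
Compute c²:
281² = 78961
Since 78961 = 78961, it is a Pythagorean triple.

Yes, it is a Pythagorean triple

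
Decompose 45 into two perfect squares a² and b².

We need to find integers a, b > 0 such that a² + b² = 45.
Trying a = 3: b² = 45 - 3² = 45 - 9 = 36
b = 6
Check: 3² + 6² = 9 + 36 = 45 ✓

45 = 3² + 6²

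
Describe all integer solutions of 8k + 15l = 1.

Step 1: Compute gcd(8, 15) = 1.
Since 1 divides 1, solutions exist.

Step 2: Find a particular solution using extended Euclidean algorithm.
We get k₀ = 2, l₀ = -1.
Check: 8*2 + 15*-1 = 1 = 1 ✓

Step 3: Write the general solution.
k = 2 + (15/1)t = 2 + 15t
l = -1 - (8/1)t = -1 - 8t
for any integer t.

k = 2 + 15t, l = -1 - 8t for integer t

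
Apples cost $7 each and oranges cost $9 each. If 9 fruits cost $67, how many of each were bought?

Let a = apples, o = oranges.
a + o = 9
7a + 9o = 67
Substitute o = 9 - a:
7a + 9(9 - a) = 67
(7 - 9)a = 67 - 81
-2a = -14
a = 7, o = 9 - 7 = 2

Apples: 7, Oranges: 2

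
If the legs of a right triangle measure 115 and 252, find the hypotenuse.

c² = a² + b² = 115² + 252² = 13225 + 63504 = 76729
c = 277

277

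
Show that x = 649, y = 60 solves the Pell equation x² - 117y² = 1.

Compute x² = 649² = 421201
Compute 117y² = 117·60² = 117·3600 = 421200
x² - 117y² = 421201 - 421200 = 1
Since this equals 1, (649, 60) is a solution.

Yes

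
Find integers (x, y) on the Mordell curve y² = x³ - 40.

Try small integer x values and check whether x³ - 40 is a perfect square.
x = 14: x³ - 40 = 14³ - 40 = 2744 - 40 = 2704
Is 2704 a perfect square? 52² = 2704 ✓
So (x, y) = (14, 52) is a solution.

x = 14, y = 52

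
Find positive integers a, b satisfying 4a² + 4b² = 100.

Try small values of a and check whether (100 - 4a²)/4 is a perfect square.
a = 4: 4·4² = 64, so 4b² = 100 - 64 = 36, giving b² = 9, b = 3.
Check: 4·4² + 4·3² = 64 + 36 = 100 ✓

a = 4, b = 3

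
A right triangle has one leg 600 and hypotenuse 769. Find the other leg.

a² = c² - b² = 591361 - 360000 = 231361
a = 481

481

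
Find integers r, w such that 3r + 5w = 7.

Step 1: Check solvability.
gcd(3, 5) = 1
Since 1 divides 7, solutions exist.

Step 2: Apply extended Euclidean algorithm to find gcd.
We find integers such that 3*x0 + 5*y0 = 1

Step 3: Scale the particular solution.
Multiply by 7/1 = 7:
r = 14, w = -7

Step 4: Verify.
3*(14) + 5*(-7) = 7 = 7 ✓

r = 14, w = -7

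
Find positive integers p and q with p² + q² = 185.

We need to find integers p, q > 0 such that p² + q² = 185.
Trying p = 4: q² = 185 - 4² = 185 - 16 = 169
q = 13
Check: 4² + 13² = 16 + 169 = 185 ✓

185 = 4² + 13²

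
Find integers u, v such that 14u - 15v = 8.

Step 1: Check solvability.
gcd(14, 15) = 1
Since 1 divides 8, solutions exist.

Step 2: Apply extended Euclidean algorithm to find gcd.
We find integers such that 14*x0 + 15*y0 = 1

Step 3: Scale the particular solution.
Multiply by 8/1 = 8:
u = -8, v = -8

Step 4: Verify.
14*(-8) - 15*(-8) = 8 = 8 ✓

u = -8, v = -8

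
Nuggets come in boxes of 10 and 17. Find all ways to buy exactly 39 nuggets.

We need non-negative integers (x, y) with 10x + 17y = 39.
For each x in 0..3, check if 39 - 10x is a non-negative multiple of 17.
No x yields an integer y ≥ 0.

No solution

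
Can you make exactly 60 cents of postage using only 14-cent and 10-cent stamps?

We need non-negative x, y with 14x + 10y = 60.
gcd(14, 10) = 2 divides 60, so integer solutions exist.
Search for a non-negative one: x = 0 gives 10y = 60 - 0 = 60, so y = 6.
Check: 14·0 + 10·6 = 60 ✓

Yes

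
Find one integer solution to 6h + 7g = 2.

Step 1: Check solvability.
gcd(6, 7) = 1
Since 1 divides 2, solutions exist.

Step 2: Apply extended Euclidean algorithm to find gcd.
We find integers such that 6*x0 + 7*y0 = 1

Step 3: Scale the particular solution.
Multiply by 2/1 = 2:
h = -2, g = 2

Step 4: Verify.
6*(-2) + 7*(2) = 2 = 2 ✓

h = -2, g = 2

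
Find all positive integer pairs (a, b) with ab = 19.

The positive divisors of 19 are: 1, 19.
Each divisor d gives the pair (d, 19/d):
(1, 19), (19, 1)

(1, 19), (19, 1)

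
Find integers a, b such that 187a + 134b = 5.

Step 1: Check solvability.
gcd(187, 134) = 1
Since 1 divides 5, solutions exist.

Step 2: Apply extended Euclidean algorithm to find gcd.
We find integers such that 187*x0 + 134*y0 = 1

Step 3: Scale the particular solution.
Multiply by 5/1 = 5:
a = 215, b = -300

Step 4: Verify.
187*(215) + 134*(-300) = 5 = 5 ✓

a = 215, b = -300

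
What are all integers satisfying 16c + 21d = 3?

Step 1: Compute gcd(16, 21) = 1.
Since 1 divides 3, solutions exist.

Step 2: Find a particular solution using extended Euclidean algorithm.
We get c₀ = 12, d₀ = -9.
Check: 16*12 + 21*-9 = 3 = 3 ✓

Step 3: Write the general solution.
c = 12 + (21/1)t = 12 + 21t
d = -9 - (16/1)t = -9 - 16t
for any integer t.

c = 12 + 21t, d = -9 - 16t for integer t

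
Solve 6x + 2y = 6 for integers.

Step 1: Check solvability.
gcd(6, 2) = 2
Since 2 divides 6, solutions exist.

Step 2: Apply extended Euclidean algorithm to find gcd.
We find integers such that 6*x0 + 2*y0 = 2

Step 3: Scale the particular solution.
Multiply by 6/2 = 3:
x = 0, y = 3

Step 4: Verify.
6*(0) + 2*(3) = 6 = 6 ✓

x = 0, y = 3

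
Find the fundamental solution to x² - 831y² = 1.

We seek the smallest positive integers (x, y) with x² - 831y² = 1, i.e., x² = 831y² + 1.
Try successive y values:
y = 1: x² = 831·1² + 1 = 832, not a perfect square
y = 2: x² = 831·2² + 1 = 3325, not a perfect square
y = 3: x² = 831·3² + 1 = 7480, not a perfect square
... continuing the search (or via continued fractions) ...
y = 339948: x² = 831·339948² + 1 = 96034218087025, x = 9799705 ✓

Verify: 9799705² - 831·339948² = 96034218087025 - 96034218087024 = 1 ✓

x = 9799705, y = 339948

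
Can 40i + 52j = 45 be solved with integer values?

Step 1: Compute gcd(40, 52).
gcd(40, 52) = 4

Step 2: Check divisibility.
Does 4 divide 45? 45 = 4 x 11 + 1, so no.

By the theorem on linear Diophantine equations, 40i + 52j = 45 has integer solutions if and only if gcd(40, 52) divides 45. Since 4 does not divide 45, no solutions exist.

No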